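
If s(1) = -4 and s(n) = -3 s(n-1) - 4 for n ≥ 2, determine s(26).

2541865828328

The fixed point is -4/(1 + 3) = -1, so s(n) + 1 = -3(s(n-1) + 1).
Hence s(n) = -3·(-3)^{n-1} - 1.
s(26) = -3·(-3)^{25} - 1 = -3·-847288609443 - 1 = 2541865828328.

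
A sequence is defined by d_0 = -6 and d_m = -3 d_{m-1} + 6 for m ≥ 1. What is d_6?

-5466

d_1 = -3·(-6) + 6 = 24
d_2 = -3·24 + 6 = -66
d_3 = -3·(-66) + 6 = 204
d_4 = -3·204 + 6 = -606
d_5 = -3·(-606) + 6 = 1824
d_6 = -3·1824 + 6 = -5466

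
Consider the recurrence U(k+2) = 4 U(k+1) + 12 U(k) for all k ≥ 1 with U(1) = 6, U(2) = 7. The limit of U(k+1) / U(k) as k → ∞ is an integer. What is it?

6

The characteristic equation is r^2 - 4r - 12 = 0, which factors as (r - 6)(r + 2) = 0.
So the roots are 6 and -2. Since |6| > |-2| and the coefficient of 6^k is non-zero, the ratio tends to 6.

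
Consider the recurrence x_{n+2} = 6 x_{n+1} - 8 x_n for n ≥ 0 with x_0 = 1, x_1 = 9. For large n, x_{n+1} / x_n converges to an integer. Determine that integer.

4

The characteristic equation is r^2 - 6r + 8 = 0, which factors as (r - 4)(r - 2) = 0.
So the roots are 4 and 2. Since |4| > |2| and the coefficient of 4^n is non-zero, the ratio tends to 4.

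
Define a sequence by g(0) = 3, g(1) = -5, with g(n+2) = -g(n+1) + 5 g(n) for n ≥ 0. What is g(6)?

g(2) = -(-5) + 5·3 = 20
g(3) = -20 + 5·(-5) = -45
g(4) = -(-45) + 5·20 = 145
g(5) = -145 + 5·(-45) = -370
g(6) = -(-370) + 5·145 = 1095

1095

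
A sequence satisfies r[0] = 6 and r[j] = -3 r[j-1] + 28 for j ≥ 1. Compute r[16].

The fixed point is 28/(1 + 3) = 7, so r[j] - 7 = -3(r[j-1] - 7).
Hence r[j] = -1·(-3)^j + 7.
r[16] = -1·(-3)^{16} + 7 = -1·43046721 + 7 = -43046714.

-43046714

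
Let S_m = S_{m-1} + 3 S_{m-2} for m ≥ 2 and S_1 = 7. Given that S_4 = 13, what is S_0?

Let S_0 = y.
S_2 = 7 + 3y
S_3 = 28 + 3y
S_4 = 49 + 12y
So 49 + 12y = 13, giving y = -3.

-3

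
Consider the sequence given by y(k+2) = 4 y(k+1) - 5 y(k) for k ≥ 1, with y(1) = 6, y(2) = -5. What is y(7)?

-1450

y(3) = 4*(-5) - 5*6 = -50
y(4) = 4*(-50) - 5*(-5) = -175
y(5) = 4*(-175) - 5*(-50) = -450
y(6) = 4*(-450) - 5*(-175) = -925
y(7) = 4*(-925) - 5*(-450) = -1450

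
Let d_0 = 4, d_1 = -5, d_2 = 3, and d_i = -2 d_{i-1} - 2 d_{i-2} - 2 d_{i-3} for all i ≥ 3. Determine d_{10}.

160

d_3 = -2(3) - 2(-5) - 2(4) = -4
d_4 = -2(-4) - 2(3) - 2(-5) = 12
d_5 = -2(12) - 2(-4) - 2(3) = -22
d_6 = -2(-22) - 2(12) - 2(-4) = 28
d_7 = -2(28) - 2(-22) - 2(12) = -36
d_8 = -2(-36) - 2(28) - 2(-22) = 60
d_9 = -2(60) - 2(-36) - 2(28) = -104
d_{10} = -2(-104) - 2(60) - 2(-36) = 160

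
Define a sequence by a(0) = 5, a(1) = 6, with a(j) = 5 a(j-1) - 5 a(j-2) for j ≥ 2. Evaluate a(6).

a(2) = 5*6 - 5*5 = 5
a(3) = 5*5 - 5*6 = -5
a(4) = 5*(-5) - 5*5 = -50
a(5) = 5*(-50) - 5*(-5) = -225
a(6) = 5*(-225) - 5*(-50) = -875

-875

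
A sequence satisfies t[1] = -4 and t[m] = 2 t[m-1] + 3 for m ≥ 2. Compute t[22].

The fixed point is 3/(1 - 2) = -3, so t[m] + 3 = 2(t[m-1] + 3).
Hence t[m] = -1·2^{m-1} - 3.
t[22] = -1·2^{21} - 3 = -1·2097152 - 3 = -2097155.

-2097155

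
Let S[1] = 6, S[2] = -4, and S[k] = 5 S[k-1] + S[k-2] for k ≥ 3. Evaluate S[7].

-10354

S[3] = 5*(-4) + 6 = -14
S[4] = 5*(-14) + (-4) = -74
S[5] = 5*(-74) + (-14) = -384
S[6] = 5*(-384) + (-74) = -1994
S[7] = 5*(-1994) + (-384) = -10354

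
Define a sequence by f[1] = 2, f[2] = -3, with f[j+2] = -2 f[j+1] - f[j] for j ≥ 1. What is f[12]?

-13

f[3] = -2(-3) - 2 = 4
f[4] = -2(4) - (-3) = -5
f[5] = -2(-5) - 4 = 6
f[6] = -2(6) - (-5) = -7
f[7] = -2(-7) - 6 = 8
f[8] = -2(8) - (-7) = -9
f[9] = -2(-9) - 8 = 10
f[10] = -2(10) - (-9) = -11
f[11] = -2(-11) - 10 = 12
f[12] = -2(12) - (-11) = -13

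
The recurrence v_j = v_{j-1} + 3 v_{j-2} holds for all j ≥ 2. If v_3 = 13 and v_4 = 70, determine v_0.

Rearranging, v_{j-2} = (v_j - v_{j-1}) / 3.
v_2 = (70 - 13) / 3 = 57/3 = 19
v_1 = (13 - 19) / 3 = -6/3 = -2
v_0 = (19 - (-2)) / 3 = 21/3 = 7

7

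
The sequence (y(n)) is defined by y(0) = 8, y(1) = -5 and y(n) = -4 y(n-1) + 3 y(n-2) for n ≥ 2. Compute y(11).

y(2) = -4·(-5) + 3·8 = 44
y(3) = -4·44 + 3·(-5) = -191
y(4) = -4·(-191) + 3·44 = 896
y(5) = -4·896 + 3·(-191) = -4157
y(6) = -4·(-4157) + 3·896 = 19316
y(7) = -4·19316 + 3·(-4157) = -89735
y(8) = -4·(-89735) + 3·19316 = 416888
y(9) = -4·416888 + 3·(-89735) = -1936757
y(10) = -4·(-1936757) + 3·416888 = 8997692
y(11) = -4·8997692 + 3·(-1936757) = -41801039

-41801039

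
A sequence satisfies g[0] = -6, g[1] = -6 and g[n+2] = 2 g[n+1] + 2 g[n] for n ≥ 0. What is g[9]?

-25440

g[2] = 2(-6) + 2(-6) = -24
g[3] = 2(-24) + 2(-6) = -60
g[4] = 2(-60) + 2(-24) = -168
g[5] = 2(-168) + 2(-60) = -456
g[6] = 2(-456) + 2(-168) = -1248
g[7] = 2(-1248) + 2(-456) = -3408
g[8] = 2(-3408) + 2(-1248) = -9312
g[9] = 2(-9312) + 2(-3408) = -25440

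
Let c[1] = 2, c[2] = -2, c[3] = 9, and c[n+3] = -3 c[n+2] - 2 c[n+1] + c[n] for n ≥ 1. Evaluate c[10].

c[4] = -3(9) - 2(-2) + 2 = -21
c[5] = -3(-21) - 2(9) + (-2) = 43
c[6] = -3(43) - 2(-21) + 9 = -78
c[7] = -3(-78) - 2(43) + (-21) = 127
c[8] = -3(127) - 2(-78) + 43 = -182
c[9] = -3(-182) - 2(127) + (-78) = 214
c[10] = -3(214) - 2(-182) + 127 = -151

-151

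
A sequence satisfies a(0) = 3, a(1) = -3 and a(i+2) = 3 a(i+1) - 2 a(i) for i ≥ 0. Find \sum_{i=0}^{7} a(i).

-1458

a(2) = 3(-3) - 2(3) = -15
a(3) = 3(-15) - 2(-3) = -39
a(4) = 3(-39) - 2(-15) = -87
a(5) = 3(-87) - 2(-39) = -183
a(6) = 3(-183) - 2(-87) = -375
a(7) = 3(-375) - 2(-183) = -759
Sum = 3 + (-3) + (-15) + (-39) + (-87) + (-183) + (-375) + (-759) = -1458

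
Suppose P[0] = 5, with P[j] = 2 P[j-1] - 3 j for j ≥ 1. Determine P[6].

P[1] = 2*5 - 3 = 7
P[2] = 2*7 - 6 = 8
P[3] = 2*8 - 9 = 7
P[4] = 2*7 - 12 = 2
P[5] = 2*2 - 15 = -11
P[6] = 2*(-11) - 18 = -40

-40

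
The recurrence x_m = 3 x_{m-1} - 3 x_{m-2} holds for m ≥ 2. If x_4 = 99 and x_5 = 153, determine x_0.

-6

Rearranging, x_{m-2} = (x_m - 3 x_{m-1}) / -3.
x_3 = (153 - 3·99) / -3 = -144/-3 = 48
x_2 = (99 - 3·48) / -3 = -45/-3 = 15
x_1 = (48 - 3·15) / -3 = 3/-3 = -1
x_0 = (15 - 3·(-1)) / -3 = 18/-3 = -6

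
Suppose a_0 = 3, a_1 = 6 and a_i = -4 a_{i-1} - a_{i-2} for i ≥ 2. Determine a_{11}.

a_2 = -4*6 - 3 = -27
a_3 = -4*(-27) - 6 = 102
a_4 = -4*102 - (-27) = -381
a_5 = -4*(-381) - 102 = 1422
a_6 = -4*1422 - (-381) = -5307
a_7 = -4*(-5307) - 1422 = 19806
a_8 = -4*19806 - (-5307) = -73917
a_9 = -4*(-73917) - 19806 = 275862
a_{10} = -4*275862 - (-73917) = -1029531
a_{11} = -4*(-1029531) - 275862 = 3842262

3842262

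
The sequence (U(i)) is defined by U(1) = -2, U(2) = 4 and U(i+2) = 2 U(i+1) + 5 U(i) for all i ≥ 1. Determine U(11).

53518

U(3) = 2·4 + 5·(-2) = -2
U(4) = 2·(-2) + 5·4 = 16
U(5) = 2·16 + 5·(-2) = 22
U(6) = 2·22 + 5·16 = 124
U(7) = 2·124 + 5·22 = 358
U(8) = 2·358 + 5·124 = 1336
U(9) = 2·1336 + 5·358 = 4462
U(10) = 2·4462 + 5·1336 = 15604
U(11) = 2·15604 + 5·4462 = 53518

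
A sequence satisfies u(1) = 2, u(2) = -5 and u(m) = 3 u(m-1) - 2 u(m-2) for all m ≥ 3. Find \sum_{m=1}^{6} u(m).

u(3) = 3(-5) - 2(2) = -19
u(4) = 3(-19) - 2(-5) = -47
u(5) = 3(-47) - 2(-19) = -103
u(6) = 3(-103) - 2(-47) = -215
Sum = 2 + (-5) + (-19) + (-47) + (-103) + (-215) = -387

-387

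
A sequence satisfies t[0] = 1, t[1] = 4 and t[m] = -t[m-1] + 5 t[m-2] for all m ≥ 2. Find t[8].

-1619

t[2] = -4 + 5*1 = 1
t[3] = -1 + 5*4 = 19
t[4] = -19 + 5*1 = -14
t[5] = -(-14) + 5*19 = 109
t[6] = -109 + 5*(-14) = -179
t[7] = -(-179) + 5*109 = 724
t[8] = -724 + 5*(-179) = -1619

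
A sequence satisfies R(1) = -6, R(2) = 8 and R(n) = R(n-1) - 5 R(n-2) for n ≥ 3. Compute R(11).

368

R(3) = 8 - 5(-6) = 38
R(4) = 38 - 5(8) = -2
R(5) = (-2) - 5(38) = -192
R(6) = (-192) - 5(-2) = -182
R(7) = (-182) - 5(-192) = 778
R(8) = 778 - 5(-182) = 1688
R(9) = 1688 - 5(778) = -2202
R(10) = (-2202) - 5(1688) = -10642
R(11) = (-10642) - 5(-2202) = 368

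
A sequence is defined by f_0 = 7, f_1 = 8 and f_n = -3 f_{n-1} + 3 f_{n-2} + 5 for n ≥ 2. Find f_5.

f_2 = -3(8) + 3(7) + 5 = 2
f_3 = -3(2) + 3(8) + 5 = 23
f_4 = -3(23) + 3(2) + 5 = -58
f_5 = -3(-58) + 3(23) + 5 = 248

248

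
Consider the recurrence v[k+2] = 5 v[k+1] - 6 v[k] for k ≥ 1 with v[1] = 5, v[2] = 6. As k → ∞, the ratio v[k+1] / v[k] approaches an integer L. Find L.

The characteristic equation is r^2 - 5r + 6 = 0, which factors as (r - 3)(r - 2) = 0.
So the roots are 3 and 2. Since |3| > |2| and the coefficient of 3^k is non-zero, the ratio tends to 3.

3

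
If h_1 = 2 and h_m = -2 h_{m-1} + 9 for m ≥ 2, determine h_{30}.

The fixed point is 9/(1 + 2) = 3, so h_m - 3 = -2(h_{m-1} - 3).
Hence h_m = -1·(-2)^{m-1} + 3.
h_{30} = -1·(-2)^{29} + 3 = -1·-536870912 + 3 = 536870915.

536870915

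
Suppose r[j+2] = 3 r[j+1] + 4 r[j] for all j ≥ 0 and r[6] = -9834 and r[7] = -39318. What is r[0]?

Rearranging, r[j-2] = (r[j] - 3 r[j-1]) / 4.
r[5] = (-39318 - 3·(-9834)) / 4 = -9816/4 = -2454
r[4] = (-9834 - 3·(-2454)) / 4 = -2472/4 = -618
r[3] = (-2454 - 3·(-618)) / 4 = -600/4 = -150
r[2] = (-618 - 3·(-150)) / 4 = -168/4 = -42
r[1] = (-150 - 3·(-42)) / 4 = -24/4 = -6
r[0] = (-42 - 3·(-6)) / 4 = -24/4 = -6

-6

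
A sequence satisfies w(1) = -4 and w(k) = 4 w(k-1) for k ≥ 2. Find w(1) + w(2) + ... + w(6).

-5460

w(2) = 4(-4) = -16
w(3) = 4(-16) = -64
w(4) = 4(-64) = -256
w(5) = 4(-256) = -1024
w(6) = 4(-1024) = -4096
Sum = (-4) + (-16) + (-64) + (-256) + (-1024) + (-4096) = -5460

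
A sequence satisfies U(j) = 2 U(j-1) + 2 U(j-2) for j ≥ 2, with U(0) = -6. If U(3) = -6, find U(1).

Let U(1) = v.
U(2) = -12 + 2v
U(3) = -24 + 6v
So -24 + 6v = -6, giving v = 3.

3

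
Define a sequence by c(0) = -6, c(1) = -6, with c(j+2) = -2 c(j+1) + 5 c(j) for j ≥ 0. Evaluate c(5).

c(2) = -2(-6) + 5(-6) = -18
c(3) = -2(-18) + 5(-6) = 6
c(4) = -2(6) + 5(-18) = -102
c(5) = -2(-102) + 5(6) = 234

234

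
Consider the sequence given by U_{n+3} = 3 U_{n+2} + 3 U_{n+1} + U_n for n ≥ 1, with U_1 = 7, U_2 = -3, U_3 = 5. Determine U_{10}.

43117

U_4 = 3·5 + 3·(-3) + 7 = 13
U_5 = 3·13 + 3·5 + (-3) = 51
U_6 = 3·51 + 3·13 + 5 = 197
U_7 = 3·197 + 3·51 + 13 = 757
U_8 = 3·757 + 3·197 + 51 = 2913
U_9 = 3·2913 + 3·757 + 197 = 11207
U_{10} = 3·11207 + 3·2913 + 757 = 43117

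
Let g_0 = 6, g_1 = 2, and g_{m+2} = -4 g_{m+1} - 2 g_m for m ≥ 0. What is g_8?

-36000

g_2 = -4*2 - 2*6 = -20
g_3 = -4*(-20) - 2*2 = 76
g_4 = -4*76 - 2*(-20) = -264
g_5 = -4*(-264) - 2*76 = 904
g_6 = -4*904 - 2*(-264) = -3088
g_7 = -4*(-3088) - 2*904 = 10544
g_8 = -4*10544 - 2*(-3088) = -36000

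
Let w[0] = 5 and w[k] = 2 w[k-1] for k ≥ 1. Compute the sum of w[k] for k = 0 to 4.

w[1] = 2·5 = 10
w[2] = 2·10 = 20
w[3] = 2·20 = 40
w[4] = 2·40 = 80
Sum = 5 + 10 + 20 + 40 + 80 = 155

155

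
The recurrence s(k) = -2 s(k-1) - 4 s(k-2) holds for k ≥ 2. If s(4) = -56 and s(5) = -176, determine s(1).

-7

Rearranging, s(k-2) = (s(k) + 2 s(k-1)) / -4.
s(3) = (-176 + 2(-56)) / -4 = -288/-4 = 72
s(2) = (-56 + 2(72)) / -4 = 88/-4 = -22
s(1) = (72 + 2(-22)) / -4 = 28/-4 = -7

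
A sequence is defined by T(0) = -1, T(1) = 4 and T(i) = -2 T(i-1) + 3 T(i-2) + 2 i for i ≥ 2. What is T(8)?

-6745

T(2) = -2·4 + 3·(-1) + 4 = -7
T(3) = -2·(-7) + 3·4 + 6 = 32
T(4) = -2·32 + 3·(-7) + 8 = -77
T(5) = -2·(-77) + 3·32 + 10 = 260
T(6) = -2·260 + 3·(-77) + 12 = -739
T(7) = -2·(-739) + 3·260 + 14 = 2272
T(8) = -2·2272 + 3·(-739) + 16 = -6745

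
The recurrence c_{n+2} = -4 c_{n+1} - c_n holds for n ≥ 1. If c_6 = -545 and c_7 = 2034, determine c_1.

Rearranging, c_{n-2} = -(c_n + 4 c_{n-1}).
c_5 = -(2034 + 4·(-545)) = 146
c_4 = -(-545 + 4·146) = -39
c_3 = -(146 + 4·(-39)) = 10
c_2 = -(-39 + 4·10) = -1
c_1 = -(10 + 4·(-1)) = -6

-6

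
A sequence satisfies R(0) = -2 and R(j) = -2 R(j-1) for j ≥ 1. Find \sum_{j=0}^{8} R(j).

R(1) = -2·(-2) = 4
R(2) = -2·4 = -8
R(3) = -2·(-8) = 16
R(4) = -2·16 = -32
R(5) = -2·(-32) = 64
R(6) = -2·64 = -128
R(7) = -2·(-128) = 256
R(8) = -2·256 = -512
Sum = (-2) + 4 + (-8) + 16 + (-32) + 64 + (-128) + 256 + (-512) = -342

-342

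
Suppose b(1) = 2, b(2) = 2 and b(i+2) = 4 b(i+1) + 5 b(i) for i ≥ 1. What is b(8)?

52082

b(3) = 4·2 + 5·2 = 18
b(4) = 4·18 + 5·2 = 82
b(5) = 4·82 + 5·18 = 418
b(6) = 4·418 + 5·82 = 2082
b(7) = 4·2082 + 5·418 = 10418
b(8) = 4·10418 + 5·2082 = 52082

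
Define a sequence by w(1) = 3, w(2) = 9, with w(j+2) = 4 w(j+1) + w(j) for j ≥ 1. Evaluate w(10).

w(3) = 4·9 + 3 = 39
w(4) = 4·39 + 9 = 165
w(5) = 4·165 + 39 = 699
w(6) = 4·699 + 165 = 2961
w(7) = 4·2961 + 699 = 12543
w(8) = 4·12543 + 2961 = 53133
w(9) = 4·53133 + 12543 = 225075
w(10) = 4·225075 + 53133 = 953433

953433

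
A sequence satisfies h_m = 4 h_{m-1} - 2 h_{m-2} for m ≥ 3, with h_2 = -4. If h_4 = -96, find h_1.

5

Let h_1 = x.
h_3 = -16 - 2x
h_4 = -56 - 8x
So -56 - 8x = -96, giving x = 5.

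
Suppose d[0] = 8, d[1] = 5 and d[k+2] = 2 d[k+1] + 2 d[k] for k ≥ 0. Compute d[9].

26576

d[2] = 2·5 + 2·8 = 26
d[3] = 2·26 + 2·5 = 62
d[4] = 2·62 + 2·26 = 176
d[5] = 2·176 + 2·62 = 476
d[6] = 2·476 + 2·176 = 1304
d[7] = 2·1304 + 2·476 = 3560
d[8] = 2·3560 + 2·1304 = 9728
d[9] = 2·9728 + 2·3560 = 26576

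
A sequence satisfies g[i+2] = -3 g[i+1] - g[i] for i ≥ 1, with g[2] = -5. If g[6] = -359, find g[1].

-4

Let g[1] = w.
g[3] = 15 - w
g[4] = -40 + 3w
g[5] = 105 - 8w
g[6] = -275 + 21w
So -275 + 21w = -359, giving w = -4.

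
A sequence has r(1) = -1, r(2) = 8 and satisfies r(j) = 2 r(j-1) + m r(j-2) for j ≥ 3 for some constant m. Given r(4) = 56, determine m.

4

r(3) = 16 - m
r(4) = 32 + 6m
So 32 + 6m = 56, giving m = 4.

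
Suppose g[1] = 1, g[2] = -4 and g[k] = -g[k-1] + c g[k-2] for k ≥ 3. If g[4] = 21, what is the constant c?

g[3] = 4 + c
g[4] = -4 - 5c
So -4 - 5c = 21, giving c = -5.

-5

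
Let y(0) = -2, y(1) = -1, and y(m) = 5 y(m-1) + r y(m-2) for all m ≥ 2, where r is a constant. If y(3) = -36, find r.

1

y(2) = -5 - 2r
y(3) = -25 - 11r
So -25 - 11r = -36, giving r = 1.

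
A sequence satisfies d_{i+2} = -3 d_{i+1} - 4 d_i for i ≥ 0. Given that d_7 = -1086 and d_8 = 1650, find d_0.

Rearranging, d_{i-2} = (d_i + 3 d_{i-1}) / -4.
d_6 = (1650 + 3·(-1086)) / -4 = -1608/-4 = 402
d_5 = (-1086 + 3·402) / -4 = 120/-4 = -30
d_4 = (402 + 3·(-30)) / -4 = 312/-4 = -78
d_3 = (-30 + 3·(-78)) / -4 = -264/-4 = 66
d_2 = (-78 + 3·66) / -4 = 120/-4 = -30
d_1 = (66 + 3·(-30)) / -4 = -24/-4 = 6
d_0 = (-30 + 3·6) / -4 = -12/-4 = 3

3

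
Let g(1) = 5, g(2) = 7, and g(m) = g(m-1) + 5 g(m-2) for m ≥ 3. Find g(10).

35527

g(3) = 7 + 5*5 = 32
g(4) = 32 + 5*7 = 67
g(5) = 67 + 5*32 = 227
g(6) = 227 + 5*67 = 562
g(7) = 562 + 5*227 = 1697
g(8) = 1697 + 5*562 = 4507
g(9) = 4507 + 5*1697 = 12992
g(10) = 12992 + 5*4507 = 35527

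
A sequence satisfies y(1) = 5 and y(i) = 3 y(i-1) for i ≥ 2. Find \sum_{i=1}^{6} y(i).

y(2) = 3*5 = 15
y(3) = 3*15 = 45
y(4) = 3*45 = 135
y(5) = 3*135 = 405
y(6) = 3*405 = 1215
Sum = 5 + 15 + 45 + 135 + 405 + 1215 = 1820

1820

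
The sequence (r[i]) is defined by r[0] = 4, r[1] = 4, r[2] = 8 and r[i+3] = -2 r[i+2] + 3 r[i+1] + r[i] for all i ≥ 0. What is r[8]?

r[3] = -2·8 + 3·4 + 4 = 0
r[4] = -2·0 + 3·8 + 4 = 28
r[5] = -2·28 + 3·0 + 8 = -48
r[6] = -2·(-48) + 3·28 + 0 = 180
r[7] = -2·180 + 3·(-48) + 28 = -476
r[8] = -2·(-476) + 3·180 + (-48) = 1444

1444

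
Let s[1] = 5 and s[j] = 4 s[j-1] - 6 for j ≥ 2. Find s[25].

The fixed point is -6/(1 - 4) = 2, so s[j] - 2 = 4(s[j-1] - 2).
Hence s[j] = 3·4^{j-1} + 2.
s[25] = 3·4^{24} + 2 = 3·281474976710656 + 2 = 844424930131970.

844424930131970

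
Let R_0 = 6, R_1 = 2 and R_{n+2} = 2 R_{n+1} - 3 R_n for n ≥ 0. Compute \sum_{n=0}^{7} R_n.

368

R_2 = 2(2) - 3(6) = -14
R_3 = 2(-14) - 3(2) = -34
R_4 = 2(-34) - 3(-14) = -26
R_5 = 2(-26) - 3(-34) = 50
R_6 = 2(50) - 3(-26) = 178
R_7 = 2(178) - 3(50) = 206
Sum = 6 + 2 + (-14) + (-34) + (-26) + 50 + 178 + 206 = 368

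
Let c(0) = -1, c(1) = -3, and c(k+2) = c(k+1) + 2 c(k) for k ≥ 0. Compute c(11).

-2731

c(2) = (-3) + 2*(-1) = -5
c(3) = (-5) + 2*(-3) = -11
c(4) = (-11) + 2*(-5) = -21
c(5) = (-21) + 2*(-11) = -43
c(6) = (-43) + 2*(-21) = -85
c(7) = (-85) + 2*(-43) = -171
c(8) = (-171) + 2*(-85) = -341
c(9) = (-341) + 2*(-171) = -683
c(10) = (-683) + 2*(-341) = -1365
c(11) = (-1365) + 2*(-683) = -2731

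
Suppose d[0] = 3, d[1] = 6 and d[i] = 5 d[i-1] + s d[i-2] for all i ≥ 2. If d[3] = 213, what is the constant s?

d[2] = 30 + 3s
d[3] = 150 + 21s
So 150 + 21s = 213, giving s = 3.

3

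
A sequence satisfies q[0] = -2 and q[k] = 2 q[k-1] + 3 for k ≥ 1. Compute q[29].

The fixed point is 3/(1 - 2) = -3, so q[k] + 3 = 2(q[k-1] + 3).
Hence q[k] = 1·2^k - 3.
q[29] = 1·2^{29} - 3 = 1·536870912 - 3 = 536870909.

536870909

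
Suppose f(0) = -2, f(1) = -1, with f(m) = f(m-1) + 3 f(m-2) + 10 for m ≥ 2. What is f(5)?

69

f(2) = (-1) + 3(-2) + 10 = 3
f(3) = 3 + 3(-1) + 10 = 10
f(4) = 10 + 3(3) + 10 = 29
f(5) = 29 + 3(10) + 10 = 69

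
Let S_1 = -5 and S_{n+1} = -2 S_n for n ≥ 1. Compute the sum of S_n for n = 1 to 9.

S_2 = -2·(-5) = 10
S_3 = -2·10 = -20
S_4 = -2·(-20) = 40
S_5 = -2·40 = -80
S_6 = -2·(-80) = 160
S_7 = -2·160 = -320
S_8 = -2·(-320) = 640
S_9 = -2·640 = -1280
Sum = (-5) + 10 + (-20) + 40 + (-80) + 160 + (-320) + 640 + (-1280) = -855

-855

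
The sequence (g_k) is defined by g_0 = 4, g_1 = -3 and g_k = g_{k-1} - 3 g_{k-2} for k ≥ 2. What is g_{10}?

g_2 = (-3) - 3*4 = -15
g_3 = (-15) - 3*(-3) = -6
g_4 = (-6) - 3*(-15) = 39
g_5 = 39 - 3*(-6) = 57
g_6 = 57 - 3*39 = -60
g_7 = (-60) - 3*57 = -231
g_8 = (-231) - 3*(-60) = -51
g_9 = (-51) - 3*(-231) = 642
g_{10} = 642 - 3*(-51) = 795

795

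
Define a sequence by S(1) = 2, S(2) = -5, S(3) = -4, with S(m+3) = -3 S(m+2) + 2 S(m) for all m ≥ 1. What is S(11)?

-26266

S(4) = -3*(-4) + 2*2 = 16
S(5) = -3*16 + 2*(-5) = -58
S(6) = -3*(-58) + 2*(-4) = 166
S(7) = -3*166 + 2*16 = -466
S(8) = -3*(-466) + 2*(-58) = 1282
S(9) = -3*1282 + 2*166 = -3514
S(10) = -3*(-3514) + 2*(-466) = 9610
S(11) = -3*9610 + 2*1282 = -26266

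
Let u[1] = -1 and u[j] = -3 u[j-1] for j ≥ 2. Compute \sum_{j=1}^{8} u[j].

1640

u[2] = -3*(-1) = 3
u[3] = -3*3 = -9
u[4] = -3*(-9) = 27
u[5] = -3*27 = -81
u[6] = -3*(-81) = 243
u[7] = -3*243 = -729
u[8] = -3*(-729) = 2187
Sum = (-1) + 3 + (-9) + 27 + (-81) + 243 + (-729) + 2187 = 1640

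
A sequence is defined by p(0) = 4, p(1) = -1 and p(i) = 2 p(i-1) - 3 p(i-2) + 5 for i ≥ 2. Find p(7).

2

p(2) = 2(-1) - 3(4) + 5 = -9
p(3) = 2(-9) - 3(-1) + 5 = -10
p(4) = 2(-10) - 3(-9) + 5 = 12
p(5) = 2(12) - 3(-10) + 5 = 59
p(6) = 2(59) - 3(12) + 5 = 87
p(7) = 2(87) - 3(59) + 5 = 2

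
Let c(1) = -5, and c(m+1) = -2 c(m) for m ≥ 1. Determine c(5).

c(2) = -2(-5) = 10
c(3) = -2(10) = -20
c(4) = -2(-20) = 40
c(5) = -2(40) = -80

-80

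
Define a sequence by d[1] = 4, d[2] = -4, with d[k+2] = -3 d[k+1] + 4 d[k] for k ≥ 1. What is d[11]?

1677724

d[3] = -3(-4) + 4(4) = 28
d[4] = -3(28) + 4(-4) = -100
d[5] = -3(-100) + 4(28) = 412
d[6] = -3(412) + 4(-100) = -1636
d[7] = -3(-1636) + 4(412) = 6556
d[8] = -3(6556) + 4(-1636) = -26212
d[9] = -3(-26212) + 4(6556) = 104860
d[10] = -3(104860) + 4(-26212) = -419428
d[11] = -3(-419428) + 4(104860) = 1677724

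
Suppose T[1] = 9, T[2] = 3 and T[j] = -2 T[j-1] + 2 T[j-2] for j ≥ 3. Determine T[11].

24000

T[3] = -2*3 + 2*9 = 12
T[4] = -2*12 + 2*3 = -18
T[5] = -2*(-18) + 2*12 = 60
T[6] = -2*60 + 2*(-18) = -156
T[7] = -2*(-156) + 2*60 = 432
T[8] = -2*432 + 2*(-156) = -1176
T[9] = -2*(-1176) + 2*432 = 3216
T[10] = -2*3216 + 2*(-1176) = -8784
T[11] = -2*(-8784) + 2*3216 = 24000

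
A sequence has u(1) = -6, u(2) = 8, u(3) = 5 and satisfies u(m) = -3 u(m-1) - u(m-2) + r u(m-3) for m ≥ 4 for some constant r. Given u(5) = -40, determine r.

-4

u(4) = -23 - 6r
u(5) = 64 + 26r
So 64 + 26r = -40, giving r = -4.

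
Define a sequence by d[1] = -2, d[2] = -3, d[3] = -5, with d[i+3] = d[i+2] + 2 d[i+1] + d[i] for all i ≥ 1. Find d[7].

-122

d[4] = (-5) + 2*(-3) + (-2) = -13
d[5] = (-13) + 2*(-5) + (-3) = -26
d[6] = (-26) + 2*(-13) + (-5) = -57
d[7] = (-57) + 2*(-26) + (-13) = -122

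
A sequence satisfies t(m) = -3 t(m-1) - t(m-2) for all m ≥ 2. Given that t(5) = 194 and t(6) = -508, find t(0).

Rearranging, t(m-2) = -(t(m) + 3 t(m-1)).
t(4) = -(-508 + 3·194) = -74
t(3) = -(194 + 3·(-74)) = 28
t(2) = -(-74 + 3·28) = -10
t(1) = -(28 + 3·(-10)) = 2
t(0) = -(-10 + 3·2) = 4

4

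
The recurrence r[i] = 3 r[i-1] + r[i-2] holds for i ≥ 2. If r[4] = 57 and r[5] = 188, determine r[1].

-1

Rearranging, r[i-2] = r[i] - 3 r[i-1].
r[3] = 188 - 3(57) = 17
r[2] = 57 - 3(17) = 6
r[1] = 17 - 3(6) = -1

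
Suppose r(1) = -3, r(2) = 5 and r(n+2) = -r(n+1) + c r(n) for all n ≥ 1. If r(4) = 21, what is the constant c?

r(3) = -5 - 3c
r(4) = 5 + 8c
So 5 + 8c = 21, giving c = 2.

2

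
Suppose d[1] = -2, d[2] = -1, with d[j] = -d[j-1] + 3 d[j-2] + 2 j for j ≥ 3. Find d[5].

d[3] = -(-1) + 3*(-2) + 6 = 1
d[4] = -1 + 3*(-1) + 8 = 4
d[5] = -4 + 3*1 + 10 = 9

9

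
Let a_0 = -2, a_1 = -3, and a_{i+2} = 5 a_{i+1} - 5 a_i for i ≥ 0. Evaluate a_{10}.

a_2 = 5(-3) - 5(-2) = -5
a_3 = 5(-5) - 5(-3) = -10
a_4 = 5(-10) - 5(-5) = -25
a_5 = 5(-25) - 5(-10) = -75
a_6 = 5(-75) - 5(-25) = -250
a_7 = 5(-250) - 5(-75) = -875
a_8 = 5(-875) - 5(-250) = -3125
a_9 = 5(-3125) - 5(-875) = -11250
a_{10} = 5(-11250) - 5(-3125) = -40625

-40625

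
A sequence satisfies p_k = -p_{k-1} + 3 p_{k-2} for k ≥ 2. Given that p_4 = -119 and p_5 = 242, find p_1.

Rearranging, p_{k-2} = (p_k + p_{k-1}) / 3.
p_3 = (242 + (-119)) / 3 = 123/3 = 41
p_2 = (-119 + 41) / 3 = -78/3 = -26
p_1 = (41 + (-26)) / 3 = 15/3 = 5

5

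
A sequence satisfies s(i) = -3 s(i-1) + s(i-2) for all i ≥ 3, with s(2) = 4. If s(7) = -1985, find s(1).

-5

Let s(1) = v.
s(3) = -12 + v
s(4) = 40 - 3v
s(5) = -132 + 10v
s(6) = 436 - 33v
s(7) = -1440 + 109v
So -1440 + 109v = -1985, giving v = -5.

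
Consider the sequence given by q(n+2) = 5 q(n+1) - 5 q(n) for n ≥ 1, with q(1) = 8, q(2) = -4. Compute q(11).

q(3) = 5*(-4) - 5*8 = -60
q(4) = 5*(-60) - 5*(-4) = -280
q(5) = 5*(-280) - 5*(-60) = -1100
q(6) = 5*(-1100) - 5*(-280) = -4100
q(7) = 5*(-4100) - 5*(-1100) = -15000
q(8) = 5*(-15000) - 5*(-4100) = -54500
q(9) = 5*(-54500) - 5*(-15000) = -197500
q(10) = 5*(-197500) - 5*(-54500) = -715000
q(11) = 5*(-715000) - 5*(-197500) = -2587500

-2587500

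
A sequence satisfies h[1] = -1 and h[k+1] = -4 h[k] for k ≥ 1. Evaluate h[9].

h[2] = -4·(-1) = 4
h[3] = -4·4 = -16
h[4] = -4·(-16) = 64
h[5] = -4·64 = -256
h[6] = -4·(-256) = 1024
h[7] = -4·1024 = -4096
h[8] = -4·(-4096) = 16384
h[9] = -4·16384 = -65536

-65536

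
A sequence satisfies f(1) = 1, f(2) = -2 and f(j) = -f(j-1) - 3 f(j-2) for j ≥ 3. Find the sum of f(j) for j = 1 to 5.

f(3) = -(-2) - 3·1 = -1
f(4) = -(-1) - 3·(-2) = 7
f(5) = -7 - 3·(-1) = -4
Sum = 1 + (-2) + (-1) + 7 + (-4) = 1

1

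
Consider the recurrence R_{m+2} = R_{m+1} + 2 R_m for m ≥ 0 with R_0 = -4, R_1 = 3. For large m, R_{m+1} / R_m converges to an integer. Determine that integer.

2

The characteristic equation is r^2 - r - 2 = 0, which factors as (r - 2)(r + 1) = 0.
So the roots are 2 and -1. Since |2| > |-1| and the coefficient of 2^m is non-zero, the ratio tends to 2.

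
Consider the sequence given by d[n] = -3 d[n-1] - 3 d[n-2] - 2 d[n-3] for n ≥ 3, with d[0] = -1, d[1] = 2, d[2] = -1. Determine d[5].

d[3] = -3*(-1) - 3*2 - 2*(-1) = -1
d[4] = -3*(-1) - 3*(-1) - 2*2 = 2
d[5] = -3*2 - 3*(-1) - 2*(-1) = -1

-1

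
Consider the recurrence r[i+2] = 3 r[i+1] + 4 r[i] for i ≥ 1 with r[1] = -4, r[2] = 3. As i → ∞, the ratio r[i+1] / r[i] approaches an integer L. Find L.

The characteristic equation is r^2 - 3r - 4 = 0, which factors as (r - 4)(r + 1) = 0.
So the roots are 4 and -1. Since |4| > |-1| and the coefficient of 4^i is non-zero, the ratio tends to 4.

4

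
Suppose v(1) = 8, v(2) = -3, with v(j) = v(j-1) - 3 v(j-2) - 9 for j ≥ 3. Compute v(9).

v(3) = (-3) - 3(8) - 9 = -36
v(4) = (-36) - 3(-3) - 9 = -36
v(5) = (-36) - 3(-36) - 9 = 63
v(6) = 63 - 3(-36) - 9 = 162
v(7) = 162 - 3(63) - 9 = -36
v(8) = (-36) - 3(162) - 9 = -531
v(9) = (-531) - 3(-36) - 9 = -432

-432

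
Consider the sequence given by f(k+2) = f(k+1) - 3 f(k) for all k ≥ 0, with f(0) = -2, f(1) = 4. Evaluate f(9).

-506

f(2) = 4 - 3(-2) = 10
f(3) = 10 - 3(4) = -2
f(4) = (-2) - 3(10) = -32
f(5) = (-32) - 3(-2) = -26
f(6) = (-26) - 3(-32) = 70
f(7) = 70 - 3(-26) = 148
f(8) = 148 - 3(70) = -62
f(9) = (-62) - 3(148) = -506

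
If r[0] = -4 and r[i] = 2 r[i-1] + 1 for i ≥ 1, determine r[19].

The fixed point is 1/(1 - 2) = -1, so r[i] + 1 = 2(r[i-1] + 1).
Hence r[i] = -3·2^i - 1.
r[19] = -3·2^{19} - 1 = -3·524288 - 1 = -1572865.

-1572865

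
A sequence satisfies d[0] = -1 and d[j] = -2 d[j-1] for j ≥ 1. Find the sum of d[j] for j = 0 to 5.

21

d[1] = -2*(-1) = 2
d[2] = -2*2 = -4
d[3] = -2*(-4) = 8
d[4] = -2*8 = -16
d[5] = -2*(-16) = 32
Sum = (-1) + 2 + (-4) + 8 + (-16) + 32 = 21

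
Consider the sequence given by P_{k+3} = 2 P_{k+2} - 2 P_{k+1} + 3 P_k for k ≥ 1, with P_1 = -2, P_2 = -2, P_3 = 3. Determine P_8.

14

P_4 = 2·3 - 2·(-2) + 3·(-2) = 4
P_5 = 2·4 - 2·3 + 3·(-2) = -4
P_6 = 2·(-4) - 2·4 + 3·3 = -7
P_7 = 2·(-7) - 2·(-4) + 3·4 = 6
P_8 = 2·6 - 2·(-7) + 3·(-4) = 14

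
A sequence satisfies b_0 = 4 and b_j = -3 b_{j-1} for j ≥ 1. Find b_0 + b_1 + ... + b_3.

b_1 = -3(4) = -12
b_2 = -3(-12) = 36
b_3 = -3(36) = -108
Sum = 4 + (-12) + 36 + (-108) = -80

-80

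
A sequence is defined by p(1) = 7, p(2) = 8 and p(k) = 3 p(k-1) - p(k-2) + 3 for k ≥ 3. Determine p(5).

p(3) = 3*8 - 7 + 3 = 20
p(4) = 3*20 - 8 + 3 = 55
p(5) = 3*55 - 20 + 3 = 148

148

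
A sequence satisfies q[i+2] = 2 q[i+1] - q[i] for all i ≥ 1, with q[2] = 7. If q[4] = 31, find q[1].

-5

Let q[1] = v.
q[3] = 14 - v
q[4] = 21 - 2v
So 21 - 2v = 31, giving v = -5.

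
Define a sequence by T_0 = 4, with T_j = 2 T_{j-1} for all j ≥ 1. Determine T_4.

T_1 = 2·4 = 8
T_2 = 2·8 = 16
T_3 = 2·16 = 32
T_4 = 2·32 = 64

64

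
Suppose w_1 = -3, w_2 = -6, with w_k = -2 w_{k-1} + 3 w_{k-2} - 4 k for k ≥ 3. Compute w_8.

-180

w_3 = -2*(-6) + 3*(-3) - 12 = -9
w_4 = -2*(-9) + 3*(-6) - 16 = -16
w_5 = -2*(-16) + 3*(-9) - 20 = -15
w_6 = -2*(-15) + 3*(-16) - 24 = -42
w_7 = -2*(-42) + 3*(-15) - 28 = 11
w_8 = -2*11 + 3*(-42) - 32 = -180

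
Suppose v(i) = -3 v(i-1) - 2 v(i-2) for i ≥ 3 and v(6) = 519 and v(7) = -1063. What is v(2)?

9

Rearranging, v(i-2) = (v(i) + 3 v(i-1)) / -2.
v(5) = (-1063 + 3·519) / -2 = 494/-2 = -247
v(4) = (519 + 3·(-247)) / -2 = -222/-2 = 111
v(3) = (-247 + 3·111) / -2 = 86/-2 = -43
v(2) = (111 + 3·(-43)) / -2 = -18/-2 = 9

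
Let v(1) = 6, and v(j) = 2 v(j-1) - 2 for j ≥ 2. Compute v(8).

v(2) = 2(6) - 2 = 10
v(3) = 2(10) - 2 = 18
v(4) = 2(18) - 2 = 34
v(5) = 2(34) - 2 = 66
v(6) = 2(66) - 2 = 130
v(7) = 2(130) - 2 = 258
v(8) = 2(258) - 2 = 514

514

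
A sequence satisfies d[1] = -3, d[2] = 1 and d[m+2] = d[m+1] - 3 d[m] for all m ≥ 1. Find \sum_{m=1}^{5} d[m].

d[3] = 1 - 3·(-3) = 10
d[4] = 10 - 3·1 = 7
d[5] = 7 - 3·10 = -23
Sum = (-3) + 1 + 10 + 7 + (-23) = -8

-8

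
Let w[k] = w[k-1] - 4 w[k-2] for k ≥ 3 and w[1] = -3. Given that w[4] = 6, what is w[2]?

2

Let w[2] = z.
w[3] = 12 + z
w[4] = 12 - 3z
So 12 - 3z = 6, giving z = 2.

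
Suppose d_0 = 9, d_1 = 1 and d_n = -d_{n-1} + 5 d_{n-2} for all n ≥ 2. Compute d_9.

d_2 = -1 + 5*9 = 44
d_3 = -44 + 5*1 = -39
d_4 = -(-39) + 5*44 = 259
d_5 = -259 + 5*(-39) = -454
d_6 = -(-454) + 5*259 = 1749
d_7 = -1749 + 5*(-454) = -4019
d_8 = -(-4019) + 5*1749 = 12764
d_9 = -12764 + 5*(-4019) = -32859

-32859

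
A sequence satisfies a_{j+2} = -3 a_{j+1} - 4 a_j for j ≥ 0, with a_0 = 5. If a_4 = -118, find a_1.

Let a_1 = z.
a_2 = -20 - 3z
a_3 = 60 + 5z
a_4 = -100 - 3z
So -100 - 3z = -118, giving z = 6.

6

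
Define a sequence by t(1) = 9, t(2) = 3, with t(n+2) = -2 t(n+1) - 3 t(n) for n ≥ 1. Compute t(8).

-231

t(3) = -2(3) - 3(9) = -33
t(4) = -2(-33) - 3(3) = 57
t(5) = -2(57) - 3(-33) = -15
t(6) = -2(-15) - 3(57) = -141
t(7) = -2(-141) - 3(-15) = 327
t(8) = -2(327) - 3(-141) = -231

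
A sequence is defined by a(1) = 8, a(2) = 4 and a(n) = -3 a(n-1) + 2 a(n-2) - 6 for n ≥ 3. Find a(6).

a(3) = -3·4 + 2·8 - 6 = -2
a(4) = -3·(-2) + 2·4 - 6 = 8
a(5) = -3·8 + 2·(-2) - 6 = -34
a(6) = -3·(-34) + 2·8 - 6 = 112

112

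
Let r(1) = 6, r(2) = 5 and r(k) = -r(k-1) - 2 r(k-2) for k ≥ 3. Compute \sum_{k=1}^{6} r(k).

r(3) = -5 - 2·6 = -17
r(4) = -(-17) - 2·5 = 7
r(5) = -7 - 2·(-17) = 27
r(6) = -27 - 2·7 = -41
Sum = 6 + 5 + (-17) + 7 + 27 + (-41) = -13

-13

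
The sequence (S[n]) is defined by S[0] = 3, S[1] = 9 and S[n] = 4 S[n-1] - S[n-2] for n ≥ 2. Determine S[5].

1713

S[2] = 4(9) - 3 = 33
S[3] = 4(33) - 9 = 123
S[4] = 4(123) - 33 = 459
S[5] = 4(459) - 123 = 1713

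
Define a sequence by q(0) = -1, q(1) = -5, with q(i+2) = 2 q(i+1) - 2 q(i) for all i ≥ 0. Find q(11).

q(2) = 2·(-5) - 2·(-1) = -8
q(3) = 2·(-8) - 2·(-5) = -6
q(4) = 2·(-6) - 2·(-8) = 4
q(5) = 2·4 - 2·(-6) = 20
q(6) = 2·20 - 2·4 = 32
q(7) = 2·32 - 2·20 = 24
q(8) = 2·24 - 2·32 = -16
q(9) = 2·(-16) - 2·24 = -80
q(10) = 2·(-80) - 2·(-16) = -128
q(11) = 2·(-128) - 2·(-80) = -96

-96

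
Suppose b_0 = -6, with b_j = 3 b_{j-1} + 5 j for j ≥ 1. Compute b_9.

b_1 = 3(-6) + 5 = -13
b_2 = 3(-13) + 10 = -29
b_3 = 3(-29) + 15 = -72
b_4 = 3(-72) + 20 = -196
b_5 = 3(-196) + 25 = -563
b_6 = 3(-563) + 30 = -1659
b_7 = 3(-1659) + 35 = -4942
b_8 = 3(-4942) + 40 = -14786
b_9 = 3(-14786) + 45 = -44313

-44313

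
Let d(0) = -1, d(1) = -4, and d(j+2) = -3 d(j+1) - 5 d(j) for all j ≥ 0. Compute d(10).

10592

d(2) = -3*(-4) - 5*(-1) = 17
d(3) = -3*17 - 5*(-4) = -31
d(4) = -3*(-31) - 5*17 = 8
d(5) = -3*8 - 5*(-31) = 131
d(6) = -3*131 - 5*8 = -433
d(7) = -3*(-433) - 5*131 = 644
d(8) = -3*644 - 5*(-433) = 233
d(9) = -3*233 - 5*644 = -3919
d(10) = -3*(-3919) - 5*233 = 10592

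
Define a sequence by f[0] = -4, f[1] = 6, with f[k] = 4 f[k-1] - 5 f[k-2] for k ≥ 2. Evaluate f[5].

f[2] = 4(6) - 5(-4) = 44
f[3] = 4(44) - 5(6) = 146
f[4] = 4(146) - 5(44) = 364
f[5] = 4(364) - 5(146) = 726

726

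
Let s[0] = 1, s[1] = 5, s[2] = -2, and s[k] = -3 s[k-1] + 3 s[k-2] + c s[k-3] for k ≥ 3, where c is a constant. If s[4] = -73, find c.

-2

s[3] = 21 + c
s[4] = -69 + 2c
So -69 + 2c = -73, giving c = -2.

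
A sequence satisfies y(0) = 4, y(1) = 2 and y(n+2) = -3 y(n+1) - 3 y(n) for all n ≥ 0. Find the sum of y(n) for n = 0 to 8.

y(2) = -3·2 - 3·4 = -18
y(3) = -3·(-18) - 3·2 = 48
y(4) = -3·48 - 3·(-18) = -90
y(5) = -3·(-90) - 3·48 = 126
y(6) = -3·126 - 3·(-90) = -108
y(7) = -3·(-108) - 3·126 = -54
y(8) = -3·(-54) - 3·(-108) = 486
Sum = 4 + 2 + (-18) + 48 + (-90) + 126 + (-108) + (-54) + 486 = 396

396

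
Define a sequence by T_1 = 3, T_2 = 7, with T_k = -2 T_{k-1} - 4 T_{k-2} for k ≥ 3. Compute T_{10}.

T_3 = -2*7 - 4*3 = -26
T_4 = -2*(-26) - 4*7 = 24
T_5 = -2*24 - 4*(-26) = 56
T_6 = -2*56 - 4*24 = -208
T_7 = -2*(-208) - 4*56 = 192
T_8 = -2*192 - 4*(-208) = 448
T_9 = -2*448 - 4*192 = -1664
T_{10} = -2*(-1664) - 4*448 = 1536

1536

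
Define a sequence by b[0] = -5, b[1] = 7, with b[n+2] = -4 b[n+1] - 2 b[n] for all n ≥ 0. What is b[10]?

b[2] = -4*7 - 2*(-5) = -18
b[3] = -4*(-18) - 2*7 = 58
b[4] = -4*58 - 2*(-18) = -196
b[5] = -4*(-196) - 2*58 = 668
b[6] = -4*668 - 2*(-196) = -2280
b[7] = -4*(-2280) - 2*668 = 7784
b[8] = -4*7784 - 2*(-2280) = -26576
b[9] = -4*(-26576) - 2*7784 = 90736
b[10] = -4*90736 - 2*(-26576) = -309792

-309792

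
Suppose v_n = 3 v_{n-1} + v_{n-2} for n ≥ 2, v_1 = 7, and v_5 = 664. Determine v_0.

Let v_0 = w.
v_2 = 21 + w
v_3 = 70 + 3w
v_4 = 231 + 10w
v_5 = 763 + 33w
So 763 + 33w = 664, giving w = -3.

-3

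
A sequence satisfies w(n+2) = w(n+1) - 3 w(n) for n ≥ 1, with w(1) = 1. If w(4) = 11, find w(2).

-7

Let w(2) = y.
w(3) = -3 + y
w(4) = -3 - 2y
So -3 - 2y = 11, giving y = -7.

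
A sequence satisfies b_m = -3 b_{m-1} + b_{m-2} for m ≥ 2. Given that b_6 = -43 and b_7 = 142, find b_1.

-2

Rearranging, b_{m-2} = b_m + 3 b_{m-1}.
b_5 = 142 + 3(-43) = 13
b_4 = -43 + 3(13) = -4
b_3 = 13 + 3(-4) = 1
b_2 = -4 + 3(1) = -1
b_1 = 1 + 3(-1) = -2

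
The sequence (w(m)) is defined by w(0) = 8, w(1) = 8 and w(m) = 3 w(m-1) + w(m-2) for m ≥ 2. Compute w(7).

12392

w(2) = 3(8) + 8 = 32
w(3) = 3(32) + 8 = 104
w(4) = 3(104) + 32 = 344
w(5) = 3(344) + 104 = 1136
w(6) = 3(1136) + 344 = 3752
w(7) = 3(3752) + 1136 = 12392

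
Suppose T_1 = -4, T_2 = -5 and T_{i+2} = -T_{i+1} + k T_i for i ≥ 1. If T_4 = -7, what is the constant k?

T_3 = 5 - 4k
T_4 = -5 - k
So -5 - k = -7, giving k = 2.

2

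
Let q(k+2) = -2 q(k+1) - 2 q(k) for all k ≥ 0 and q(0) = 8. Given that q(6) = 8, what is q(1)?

Let q(1) = v.
q(2) = -16 - 2v
q(3) = 32 + 2v
q(4) = -32
q(5) = -4v
q(6) = 64 + 8v
So 64 + 8v = 8, giving v = -7.

-7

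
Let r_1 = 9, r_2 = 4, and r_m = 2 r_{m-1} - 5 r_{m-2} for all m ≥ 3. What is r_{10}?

r_3 = 2·4 - 5·9 = -37
r_4 = 2·(-37) - 5·4 = -94
r_5 = 2·(-94) - 5·(-37) = -3
r_6 = 2·(-3) - 5·(-94) = 464
r_7 = 2·464 - 5·(-3) = 943
r_8 = 2·943 - 5·464 = -434
r_9 = 2·(-434) - 5·943 = -5583
r_{10} = 2·(-5583) - 5·(-434) = -8996

-8996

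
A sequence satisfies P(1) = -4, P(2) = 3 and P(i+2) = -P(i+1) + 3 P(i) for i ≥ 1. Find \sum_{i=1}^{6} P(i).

80

P(3) = -3 + 3*(-4) = -15
P(4) = -(-15) + 3*3 = 24
P(5) = -24 + 3*(-15) = -69
P(6) = -(-69) + 3*24 = 141
Sum = (-4) + 3 + (-15) + 24 + (-69) + 141 = 80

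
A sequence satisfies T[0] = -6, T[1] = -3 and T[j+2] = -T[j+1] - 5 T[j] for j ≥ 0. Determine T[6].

T[2] = -(-3) - 5*(-6) = 33
T[3] = -33 - 5*(-3) = -18
T[4] = -(-18) - 5*33 = -147
T[5] = -(-147) - 5*(-18) = 237
T[6] = -237 - 5*(-147) = 498

498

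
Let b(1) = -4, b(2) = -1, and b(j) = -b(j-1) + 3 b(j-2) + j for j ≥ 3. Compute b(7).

-138

b(3) = -(-1) + 3(-4) + 3 = -8
b(4) = -(-8) + 3(-1) + 4 = 9
b(5) = -9 + 3(-8) + 5 = -28
b(6) = -(-28) + 3(9) + 6 = 61
b(7) = -61 + 3(-28) + 7 = -138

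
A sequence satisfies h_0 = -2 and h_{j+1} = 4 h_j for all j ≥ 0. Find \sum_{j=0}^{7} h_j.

-43690

h_1 = 4·(-2) = -8
h_2 = 4·(-8) = -32
h_3 = 4·(-32) = -128
h_4 = 4·(-128) = -512
h_5 = 4·(-512) = -2048
h_6 = 4·(-2048) = -8192
h_7 = 4·(-8192) = -32768
Sum = (-2) + (-8) + (-32) + (-128) + (-512) + (-2048) + (-8192) + (-32768) = -43690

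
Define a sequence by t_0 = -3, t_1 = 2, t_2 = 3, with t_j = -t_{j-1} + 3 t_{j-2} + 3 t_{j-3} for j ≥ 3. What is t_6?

75

t_3 = -3 + 3(2) + 3(-3) = -6
t_4 = -(-6) + 3(3) + 3(2) = 21
t_5 = -21 + 3(-6) + 3(3) = -30
t_6 = -(-30) + 3(21) + 3(-6) = 75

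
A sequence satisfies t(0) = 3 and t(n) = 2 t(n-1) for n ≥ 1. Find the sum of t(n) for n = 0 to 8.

1533

t(1) = 2·3 = 6
t(2) = 2·6 = 12
t(3) = 2·12 = 24
t(4) = 2·24 = 48
t(5) = 2·48 = 96
t(6) = 2·96 = 192
t(7) = 2·192 = 384
t(8) = 2·384 = 768
Sum = 3 + 6 + 12 + 24 + 48 + 96 + 192 + 384 + 768 = 1533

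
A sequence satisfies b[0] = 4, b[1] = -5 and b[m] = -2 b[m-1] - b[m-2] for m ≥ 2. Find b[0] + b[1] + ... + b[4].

6

b[2] = -2·(-5) - 4 = 6
b[3] = -2·6 - (-5) = -7
b[4] = -2·(-7) - 6 = 8
Sum = 4 + (-5) + 6 + (-7) + 8 = 6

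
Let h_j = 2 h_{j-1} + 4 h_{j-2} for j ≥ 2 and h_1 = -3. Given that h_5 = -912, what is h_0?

-7

Let h_0 = y.
h_2 = -6 + 4y
h_3 = -24 + 8y
h_4 = -72 + 32y
h_5 = -240 + 96y
So -240 + 96y = -912, giving y = -7.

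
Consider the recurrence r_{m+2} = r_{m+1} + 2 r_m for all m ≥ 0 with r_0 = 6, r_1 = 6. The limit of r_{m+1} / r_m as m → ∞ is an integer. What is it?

The characteristic equation is r^2 - r - 2 = 0, which factors as (r - 2)(r + 1) = 0.
So the roots are 2 and -1. Since |2| > |-1| and the coefficient of 2^m is non-zero, the ratio tends to 2.

2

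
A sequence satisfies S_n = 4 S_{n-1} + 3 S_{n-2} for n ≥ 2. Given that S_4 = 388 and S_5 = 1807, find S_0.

-4

Rearranging, S_{n-2} = (S_n - 4 S_{n-1}) / 3.
S_3 = (1807 - 4(388)) / 3 = 255/3 = 85
S_2 = (388 - 4(85)) / 3 = 48/3 = 16
S_1 = (85 - 4(16)) / 3 = 21/3 = 7
S_0 = (16 - 4(7)) / 3 = -12/3 = -4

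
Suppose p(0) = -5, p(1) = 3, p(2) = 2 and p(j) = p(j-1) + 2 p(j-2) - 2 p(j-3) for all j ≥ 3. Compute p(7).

p(3) = 2 + 2(3) - 2(-5) = 18
p(4) = 18 + 2(2) - 2(3) = 16
p(5) = 16 + 2(18) - 2(2) = 48
p(6) = 48 + 2(16) - 2(18) = 44
p(7) = 44 + 2(48) - 2(16) = 108

108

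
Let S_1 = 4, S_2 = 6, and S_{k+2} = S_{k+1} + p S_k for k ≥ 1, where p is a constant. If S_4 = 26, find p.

2

S_3 = 6 + 4p
S_4 = 6 + 10p
So 6 + 10p = 26, giving p = 2.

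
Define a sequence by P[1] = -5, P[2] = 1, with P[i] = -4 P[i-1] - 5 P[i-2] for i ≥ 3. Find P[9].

P[3] = -4·1 - 5·(-5) = 21
P[4] = -4·21 - 5·1 = -89
P[5] = -4·(-89) - 5·21 = 251
P[6] = -4·251 - 5·(-89) = -559
P[7] = -4·(-559) - 5·251 = 981
P[8] = -4·981 - 5·(-559) = -1129
P[9] = -4·(-1129) - 5·981 = -389

-389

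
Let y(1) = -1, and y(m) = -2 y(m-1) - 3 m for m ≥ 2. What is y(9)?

161

y(2) = -2·(-1) - 6 = -4
y(3) = -2·(-4) - 9 = -1
y(4) = -2·(-1) - 12 = -10
y(5) = -2·(-10) - 15 = 5
y(6) = -2·5 - 18 = -28
y(7) = -2·(-28) - 21 = 35
y(8) = -2·35 - 24 = -94
y(9) = -2·(-94) - 27 = 161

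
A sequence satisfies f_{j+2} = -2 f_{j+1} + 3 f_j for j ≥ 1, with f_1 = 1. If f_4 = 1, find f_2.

Let f_2 = w.
f_3 = 3 - 2w
f_4 = -6 + 7w
So -6 + 7w = 1, giving w = 1.

1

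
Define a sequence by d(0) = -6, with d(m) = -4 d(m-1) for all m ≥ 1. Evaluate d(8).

-393216

d(1) = -4·(-6) = 24
d(2) = -4·24 = -96
d(3) = -4·(-96) = 384
d(4) = -4·384 = -1536
d(5) = -4·(-1536) = 6144
d(6) = -4·6144 = -24576
d(7) = -4·(-24576) = 98304
d(8) = -4·98304 = -393216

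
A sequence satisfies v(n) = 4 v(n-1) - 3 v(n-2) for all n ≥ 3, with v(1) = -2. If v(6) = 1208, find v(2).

Let v(2) = w.
v(3) = 6 + 4w
v(4) = 24 + 13w
v(5) = 78 + 40w
v(6) = 240 + 121w
So 240 + 121w = 1208, giving w = 8.

8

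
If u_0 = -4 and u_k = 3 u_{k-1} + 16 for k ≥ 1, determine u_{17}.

The fixed point is 16/(1 - 3) = -8, so u_k + 8 = 3(u_{k-1} + 8).
Hence u_k = 4·3^k - 8.
u_{17} = 4·3^{17} - 8 = 4·129140163 - 8 = 516560644.

516560644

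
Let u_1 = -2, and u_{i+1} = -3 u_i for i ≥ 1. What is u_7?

-1458

u_2 = -3(-2) = 6
u_3 = -3(6) = -18
u_4 = -3(-18) = 54
u_5 = -3(54) = -162
u_6 = -3(-162) = 486
u_7 = -3(486) = -1458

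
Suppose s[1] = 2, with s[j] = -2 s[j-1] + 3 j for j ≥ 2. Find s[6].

-4

s[2] = -2·2 + 6 = 2
s[3] = -2·2 + 9 = 5
s[4] = -2·5 + 12 = 2
s[5] = -2·2 + 15 = 11
s[6] = -2·11 + 18 = -4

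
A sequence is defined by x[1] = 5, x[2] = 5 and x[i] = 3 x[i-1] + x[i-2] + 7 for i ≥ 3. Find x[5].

x[3] = 3(5) + 5 + 7 = 27
x[4] = 3(27) + 5 + 7 = 93
x[5] = 3(93) + 27 + 7 = 313

313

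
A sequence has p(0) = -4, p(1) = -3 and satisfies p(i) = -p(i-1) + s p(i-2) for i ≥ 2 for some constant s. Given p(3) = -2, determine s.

1

p(2) = 3 - 4s
p(3) = -3 + s
So -3 + s = -2, giving s = 1.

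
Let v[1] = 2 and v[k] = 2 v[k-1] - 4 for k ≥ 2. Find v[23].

The fixed point is -4/(1 - 2) = 4, so v[k] - 4 = 2(v[k-1] - 4).
Hence v[k] = -2·2^{k-1} + 4.
v[23] = -2·2^{22} + 4 = -2·4194304 + 4 = -8388604.

-8388604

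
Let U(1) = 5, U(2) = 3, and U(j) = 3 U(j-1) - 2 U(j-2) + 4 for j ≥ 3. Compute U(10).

U(3) = 3(3) - 2(5) + 4 = 3
U(4) = 3(3) - 2(3) + 4 = 7
U(5) = 3(7) - 2(3) + 4 = 19
U(6) = 3(19) - 2(7) + 4 = 47
U(7) = 3(47) - 2(19) + 4 = 107
U(8) = 3(107) - 2(47) + 4 = 231
U(9) = 3(231) - 2(107) + 4 = 483
U(10) = 3(483) - 2(231) + 4 = 991

991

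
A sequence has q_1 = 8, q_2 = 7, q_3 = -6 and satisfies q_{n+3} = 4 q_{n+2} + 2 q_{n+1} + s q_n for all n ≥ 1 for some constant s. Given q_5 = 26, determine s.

q_4 = -10 + 8s
q_5 = -52 + 39s
So -52 + 39s = 26, giving s = 2.

2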